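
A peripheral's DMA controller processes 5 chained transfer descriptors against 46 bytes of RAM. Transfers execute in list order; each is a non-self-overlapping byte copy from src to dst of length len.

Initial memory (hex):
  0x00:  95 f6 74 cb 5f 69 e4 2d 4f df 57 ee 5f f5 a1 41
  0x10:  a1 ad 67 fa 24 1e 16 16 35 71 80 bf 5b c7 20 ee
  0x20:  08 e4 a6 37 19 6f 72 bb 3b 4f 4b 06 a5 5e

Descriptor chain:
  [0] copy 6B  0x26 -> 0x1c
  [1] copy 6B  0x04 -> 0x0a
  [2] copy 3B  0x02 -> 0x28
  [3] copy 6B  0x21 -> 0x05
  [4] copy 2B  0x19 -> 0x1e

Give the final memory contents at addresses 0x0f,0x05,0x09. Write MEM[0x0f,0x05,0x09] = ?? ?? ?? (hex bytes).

#0 dst[0x1c+6] := {0x72,0xbb,0x3b,0x4f,0x4b,0x06}
#1 dst[0x0a+6] := {0x5f,0x69,0xe4,0x2d,0x4f,0xdf}
#2 dst[0x28+3] := {0x74,0xcb,0x5f}
#3 dst[0x05+6] := {0x06,0xa6,0x37,0x19,0x6f,0x72}
#4 dst[0x1e+2] := {0x71,0x80}
query mem[0x0f]=0xdf, mem[0x05]=0x06, mem[0x09]=0x6f

MEM[0x0f,0x05,0x09] = df 06 6f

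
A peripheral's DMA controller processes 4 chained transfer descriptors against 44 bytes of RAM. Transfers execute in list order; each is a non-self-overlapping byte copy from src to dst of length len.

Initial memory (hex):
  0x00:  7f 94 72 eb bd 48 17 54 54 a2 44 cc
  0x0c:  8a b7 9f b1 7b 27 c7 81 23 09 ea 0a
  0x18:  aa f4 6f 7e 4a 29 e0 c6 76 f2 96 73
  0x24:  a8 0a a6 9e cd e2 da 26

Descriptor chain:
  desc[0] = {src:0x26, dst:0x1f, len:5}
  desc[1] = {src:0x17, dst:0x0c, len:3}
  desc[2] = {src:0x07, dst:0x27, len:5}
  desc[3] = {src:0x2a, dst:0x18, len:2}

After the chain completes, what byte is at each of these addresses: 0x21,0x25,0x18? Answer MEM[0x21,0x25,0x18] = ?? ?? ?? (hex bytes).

MEM[0x21,0x25,0x18] = cd 0a 44

D0: mem[0x1f..0x23] <- [a6 9e cd e2 da]
D1: mem[0x0c..0x0e] <- [0a aa f4]
D2: mem[0x27..0x2b] <- [54 54 a2 44 cc]
D3: mem[0x18..0x19] <- [44 cc]
query mem[0x21]=0xcd, mem[0x25]=0x0a, mem[0x18]=0x44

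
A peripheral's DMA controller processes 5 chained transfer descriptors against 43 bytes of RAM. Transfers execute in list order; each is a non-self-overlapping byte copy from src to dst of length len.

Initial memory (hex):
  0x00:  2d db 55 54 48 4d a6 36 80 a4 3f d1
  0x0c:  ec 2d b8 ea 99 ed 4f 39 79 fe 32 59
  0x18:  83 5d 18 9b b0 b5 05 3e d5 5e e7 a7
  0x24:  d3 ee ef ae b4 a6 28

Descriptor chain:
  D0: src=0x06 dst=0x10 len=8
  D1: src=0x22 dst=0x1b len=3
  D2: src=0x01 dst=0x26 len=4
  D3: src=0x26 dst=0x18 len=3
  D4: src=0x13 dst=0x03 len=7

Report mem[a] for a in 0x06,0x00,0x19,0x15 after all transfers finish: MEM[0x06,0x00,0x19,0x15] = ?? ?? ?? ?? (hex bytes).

[0] 0x06->0x10 len=8 : a6 36 80 a4 3f d1 ec 2d
[1] 0x22->0x1b len=3 : e7 a7 d3
[2] 0x01->0x26 len=4 : db 55 54 48
[3] 0x26->0x18 len=3 : db 55 54
[4] 0x13->0x03 len=7 : a4 3f d1 ec 2d db 55
query mem[0x06]=0xec, mem[0x00]=0x2d, mem[0x19]=0x55, mem[0x15]=0xd1

MEM[0x06,0x00,0x19,0x15] = ec 2d 55 d1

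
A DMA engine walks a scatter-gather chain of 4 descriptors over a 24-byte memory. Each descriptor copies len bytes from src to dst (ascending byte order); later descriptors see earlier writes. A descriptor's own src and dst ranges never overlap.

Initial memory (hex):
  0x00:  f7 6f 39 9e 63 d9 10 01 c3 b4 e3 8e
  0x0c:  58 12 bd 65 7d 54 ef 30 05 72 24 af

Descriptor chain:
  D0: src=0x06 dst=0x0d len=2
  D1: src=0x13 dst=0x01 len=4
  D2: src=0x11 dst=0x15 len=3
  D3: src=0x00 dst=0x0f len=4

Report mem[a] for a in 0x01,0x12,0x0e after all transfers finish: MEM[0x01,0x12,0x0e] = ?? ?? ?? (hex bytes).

D0: mem[0x0d..0x0e] <- [10 01]
D1: mem[0x01..0x04] <- [30 05 72 24]
D2: mem[0x15..0x17] <- [54 ef 30]
D3: mem[0x0f..0x12] <- [f7 30 05 72]
query mem[0x01]=0x30, mem[0x12]=0x72, mem[0x0e]=0x01

MEM[0x01,0x12,0x0e] = 30 72 01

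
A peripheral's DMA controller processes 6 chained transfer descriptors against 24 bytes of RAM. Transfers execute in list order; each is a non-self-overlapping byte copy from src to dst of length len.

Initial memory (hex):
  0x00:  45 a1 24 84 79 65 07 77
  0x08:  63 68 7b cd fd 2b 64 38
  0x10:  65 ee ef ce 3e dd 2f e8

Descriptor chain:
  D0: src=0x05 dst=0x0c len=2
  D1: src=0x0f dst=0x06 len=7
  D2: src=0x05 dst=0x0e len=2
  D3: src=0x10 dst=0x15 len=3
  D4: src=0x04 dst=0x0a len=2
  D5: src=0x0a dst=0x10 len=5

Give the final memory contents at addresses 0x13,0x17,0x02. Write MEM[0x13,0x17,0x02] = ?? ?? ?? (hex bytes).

MEM[0x13,0x17,0x02] = 07 ef 24

#0 dst[0x0c+2] := {0x65,0x07}
#1 dst[0x06+7] := {0x38,0x65,0xee,0xef,0xce,0x3e,0xdd}
#2 dst[0x0e+2] := {0x65,0x38}
#3 dst[0x15+3] := {0x65,0xee,0xef}
#4 dst[0x0a+2] := {0x79,0x65}
#5 dst[0x10+5] := {0x79,0x65,0xdd,0x07,0x65}
query mem[0x13]=0x07, mem[0x17]=0xef, mem[0x02]=0x24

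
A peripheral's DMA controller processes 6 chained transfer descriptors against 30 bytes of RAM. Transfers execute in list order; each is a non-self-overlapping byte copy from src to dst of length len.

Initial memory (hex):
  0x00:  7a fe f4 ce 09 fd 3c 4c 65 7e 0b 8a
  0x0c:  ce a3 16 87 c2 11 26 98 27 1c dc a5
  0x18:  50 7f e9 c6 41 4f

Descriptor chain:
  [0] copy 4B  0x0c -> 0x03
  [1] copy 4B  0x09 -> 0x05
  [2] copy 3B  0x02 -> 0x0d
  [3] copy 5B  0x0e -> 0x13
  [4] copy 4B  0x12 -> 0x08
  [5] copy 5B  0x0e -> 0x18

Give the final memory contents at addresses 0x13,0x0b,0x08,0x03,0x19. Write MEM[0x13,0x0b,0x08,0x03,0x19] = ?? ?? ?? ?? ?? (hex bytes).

  after D0: wrote 4B at 0x03 = cea31687
  after D1: wrote 4B at 0x05 = 7e0b8ace
  after D2: wrote 3B at 0x0d = f4cea3
  after D3: wrote 5B at 0x13 = cea3c21126
  after D4: wrote 4B at 0x08 = 26cea3c2
  after D5: wrote 5B at 0x18 = cea3c21126
query mem[0x13]=0xce, mem[0x0b]=0xc2, mem[0x08]=0x26, mem[0x03]=0xce, mem[0x19]=0xa3

MEM[0x13,0x0b,0x08,0x03,0x19] = ce c2 26 ce a3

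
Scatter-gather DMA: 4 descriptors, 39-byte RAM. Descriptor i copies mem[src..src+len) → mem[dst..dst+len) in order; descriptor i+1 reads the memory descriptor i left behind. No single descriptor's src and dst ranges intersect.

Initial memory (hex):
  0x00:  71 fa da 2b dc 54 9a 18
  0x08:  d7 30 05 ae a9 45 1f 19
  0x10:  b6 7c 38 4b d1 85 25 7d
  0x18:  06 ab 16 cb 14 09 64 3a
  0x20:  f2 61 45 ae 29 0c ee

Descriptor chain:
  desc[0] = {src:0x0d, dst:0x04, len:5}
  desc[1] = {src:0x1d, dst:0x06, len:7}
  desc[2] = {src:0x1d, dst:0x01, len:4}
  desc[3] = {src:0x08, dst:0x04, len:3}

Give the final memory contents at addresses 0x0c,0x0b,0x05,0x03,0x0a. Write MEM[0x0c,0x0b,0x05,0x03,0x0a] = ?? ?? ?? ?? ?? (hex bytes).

#0 dst[0x04+5] := {0x45,0x1f,0x19,0xb6,0x7c}
#1 dst[0x06+7] := {0x09,0x64,0x3a,0xf2,0x61,0x45,0xae}
#2 dst[0x01+4] := {0x09,0x64,0x3a,0xf2}
#3 dst[0x04+3] := {0x3a,0xf2,0x61}
query mem[0x0c]=0xae, mem[0x0b]=0x45, mem[0x05]=0xf2, mem[0x03]=0x3a, mem[0x0a]=0x61

MEM[0x0c,0x0b,0x05,0x03,0x0a] = ae 45 f2 3a 61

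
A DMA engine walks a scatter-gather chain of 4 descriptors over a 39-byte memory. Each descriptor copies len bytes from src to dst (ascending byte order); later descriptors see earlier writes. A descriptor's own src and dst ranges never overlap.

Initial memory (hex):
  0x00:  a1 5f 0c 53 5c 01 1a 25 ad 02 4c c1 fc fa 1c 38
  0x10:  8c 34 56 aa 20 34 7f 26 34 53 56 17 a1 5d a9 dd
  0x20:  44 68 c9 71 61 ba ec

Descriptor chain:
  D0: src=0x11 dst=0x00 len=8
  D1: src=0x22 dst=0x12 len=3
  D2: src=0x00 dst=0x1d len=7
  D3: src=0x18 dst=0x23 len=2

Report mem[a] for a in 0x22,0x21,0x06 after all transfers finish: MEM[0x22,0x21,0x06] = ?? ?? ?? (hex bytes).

[0] 0x11->0x00 len=8 : 34 56 aa 20 34 7f 26 34
[1] 0x22->0x12 len=3 : c9 71 61
[2] 0x00->0x1d len=7 : 34 56 aa 20 34 7f 26
[3] 0x18->0x23 len=2 : 34 53
query mem[0x22]=0x7f, mem[0x21]=0x34, mem[0x06]=0x26

MEM[0x22,0x21,0x06] = 7f 34 26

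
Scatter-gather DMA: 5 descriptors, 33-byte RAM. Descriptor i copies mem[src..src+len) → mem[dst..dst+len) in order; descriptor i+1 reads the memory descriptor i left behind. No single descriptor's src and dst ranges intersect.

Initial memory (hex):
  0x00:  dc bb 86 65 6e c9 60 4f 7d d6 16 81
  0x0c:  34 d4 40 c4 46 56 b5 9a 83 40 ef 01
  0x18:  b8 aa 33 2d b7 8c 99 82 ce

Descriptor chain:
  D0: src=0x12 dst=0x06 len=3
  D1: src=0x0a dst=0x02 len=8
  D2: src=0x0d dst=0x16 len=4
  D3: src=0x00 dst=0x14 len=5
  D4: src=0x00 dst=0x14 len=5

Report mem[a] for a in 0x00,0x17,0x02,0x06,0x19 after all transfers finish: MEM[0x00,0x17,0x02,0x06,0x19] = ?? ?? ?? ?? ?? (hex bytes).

  after D0: wrote 3B at 0x06 = b59a83
  after D1: wrote 8B at 0x02 = 168134d440c44656
  after D2: wrote 4B at 0x16 = d440c446
  after D3: wrote 5B at 0x14 = dcbb168134
  after D4: wrote 5B at 0x14 = dcbb168134
query mem[0x00]=0xdc, mem[0x17]=0x81, mem[0x02]=0x16, mem[0x06]=0x40, mem[0x19]=0x46

MEM[0x00,0x17,0x02,0x06,0x19] = dc 81 16 40 46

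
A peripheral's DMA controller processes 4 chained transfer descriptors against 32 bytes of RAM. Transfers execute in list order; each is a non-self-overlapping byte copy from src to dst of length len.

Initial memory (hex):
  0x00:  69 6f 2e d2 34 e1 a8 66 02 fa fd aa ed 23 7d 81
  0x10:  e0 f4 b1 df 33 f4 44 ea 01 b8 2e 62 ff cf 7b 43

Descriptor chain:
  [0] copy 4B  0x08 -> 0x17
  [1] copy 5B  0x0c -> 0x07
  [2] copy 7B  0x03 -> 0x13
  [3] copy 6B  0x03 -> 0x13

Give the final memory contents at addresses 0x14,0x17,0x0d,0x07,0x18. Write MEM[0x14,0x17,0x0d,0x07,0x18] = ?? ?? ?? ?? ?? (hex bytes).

  after D0: wrote 4B at 0x17 = 02fafdaa
  after D1: wrote 5B at 0x07 = ed237d81e0
  after D2: wrote 7B at 0x13 = d234e1a8ed237d
  after D3: wrote 6B at 0x13 = d234e1a8ed23
query mem[0x14]=0x34, mem[0x17]=0xed, mem[0x0d]=0x23, mem[0x07]=0xed, mem[0x18]=0x23

MEM[0x14,0x17,0x0d,0x07,0x18] = 34 ed 23 ed 23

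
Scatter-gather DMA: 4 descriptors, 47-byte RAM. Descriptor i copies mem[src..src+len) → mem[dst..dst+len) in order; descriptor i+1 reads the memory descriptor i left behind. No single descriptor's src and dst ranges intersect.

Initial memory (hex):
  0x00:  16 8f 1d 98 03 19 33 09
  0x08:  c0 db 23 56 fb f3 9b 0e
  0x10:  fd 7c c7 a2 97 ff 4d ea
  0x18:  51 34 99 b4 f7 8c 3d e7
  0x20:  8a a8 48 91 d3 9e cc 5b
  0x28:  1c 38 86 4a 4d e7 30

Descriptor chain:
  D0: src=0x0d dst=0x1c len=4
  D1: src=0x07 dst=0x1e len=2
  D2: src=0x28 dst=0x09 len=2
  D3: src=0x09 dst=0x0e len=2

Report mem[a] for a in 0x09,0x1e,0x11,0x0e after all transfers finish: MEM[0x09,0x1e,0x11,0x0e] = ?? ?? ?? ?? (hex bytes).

MEM[0x09,0x1e,0x11,0x0e] = 1c 09 7c 1c

  after D0: wrote 4B at 0x1c = f39b0efd
  after D1: wrote 2B at 0x1e = 09c0
  after D2: wrote 2B at 0x09 = 1c38
  after D3: wrote 2B at 0x0e = 1c38
query mem[0x09]=0x1c, mem[0x1e]=0x09, mem[0x11]=0x7c, mem[0x0e]=0x1c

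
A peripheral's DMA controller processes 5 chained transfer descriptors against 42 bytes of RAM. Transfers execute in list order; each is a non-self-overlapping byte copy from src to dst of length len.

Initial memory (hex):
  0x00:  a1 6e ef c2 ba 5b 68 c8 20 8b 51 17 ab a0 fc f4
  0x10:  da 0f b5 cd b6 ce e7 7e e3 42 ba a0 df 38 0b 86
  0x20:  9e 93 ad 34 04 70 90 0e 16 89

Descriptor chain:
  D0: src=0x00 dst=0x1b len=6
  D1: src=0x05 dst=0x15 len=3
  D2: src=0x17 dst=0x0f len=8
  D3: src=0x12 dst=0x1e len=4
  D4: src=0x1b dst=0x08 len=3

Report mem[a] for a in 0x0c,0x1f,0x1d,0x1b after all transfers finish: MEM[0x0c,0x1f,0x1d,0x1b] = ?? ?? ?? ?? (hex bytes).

MEM[0x0c,0x1f,0x1d,0x1b] = ab a1 ef a1

[0] 0x00->0x1b len=6 : a1 6e ef c2 ba 5b
[1] 0x05->0x15 len=3 : 5b 68 c8
[2] 0x17->0x0f len=8 : c8 e3 42 ba a1 6e ef c2
[3] 0x12->0x1e len=4 : ba a1 6e ef
[4] 0x1b->0x08 len=3 : a1 6e ef
query mem[0x0c]=0xab, mem[0x1f]=0xa1, mem[0x1d]=0xef, mem[0x1b]=0xa1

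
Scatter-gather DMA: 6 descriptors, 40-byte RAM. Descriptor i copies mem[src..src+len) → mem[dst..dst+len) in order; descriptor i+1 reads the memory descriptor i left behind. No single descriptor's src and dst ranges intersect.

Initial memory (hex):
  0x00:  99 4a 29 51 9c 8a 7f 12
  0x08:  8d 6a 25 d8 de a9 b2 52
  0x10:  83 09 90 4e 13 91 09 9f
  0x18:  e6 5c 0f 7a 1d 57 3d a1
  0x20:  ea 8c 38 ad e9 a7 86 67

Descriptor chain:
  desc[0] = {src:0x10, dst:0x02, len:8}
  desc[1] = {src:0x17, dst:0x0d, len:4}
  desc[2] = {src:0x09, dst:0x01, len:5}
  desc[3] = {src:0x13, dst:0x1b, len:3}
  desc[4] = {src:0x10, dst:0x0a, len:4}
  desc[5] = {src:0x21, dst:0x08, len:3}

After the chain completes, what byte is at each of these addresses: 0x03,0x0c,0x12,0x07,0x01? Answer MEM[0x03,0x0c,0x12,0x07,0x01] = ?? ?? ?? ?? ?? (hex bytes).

MEM[0x03,0x0c,0x12,0x07,0x01] = d8 90 90 91 9f

[0] 0x10->0x02 len=8 : 83 09 90 4e 13 91 09 9f
[1] 0x17->0x0d len=4 : 9f e6 5c 0f
[2] 0x09->0x01 len=5 : 9f 25 d8 de 9f
[3] 0x13->0x1b len=3 : 4e 13 91
[4] 0x10->0x0a len=4 : 0f 09 90 4e
[5] 0x21->0x08 len=3 : 8c 38 ad
query mem[0x03]=0xd8, mem[0x0c]=0x90, mem[0x12]=0x90, mem[0x07]=0x91, mem[0x01]=0x9f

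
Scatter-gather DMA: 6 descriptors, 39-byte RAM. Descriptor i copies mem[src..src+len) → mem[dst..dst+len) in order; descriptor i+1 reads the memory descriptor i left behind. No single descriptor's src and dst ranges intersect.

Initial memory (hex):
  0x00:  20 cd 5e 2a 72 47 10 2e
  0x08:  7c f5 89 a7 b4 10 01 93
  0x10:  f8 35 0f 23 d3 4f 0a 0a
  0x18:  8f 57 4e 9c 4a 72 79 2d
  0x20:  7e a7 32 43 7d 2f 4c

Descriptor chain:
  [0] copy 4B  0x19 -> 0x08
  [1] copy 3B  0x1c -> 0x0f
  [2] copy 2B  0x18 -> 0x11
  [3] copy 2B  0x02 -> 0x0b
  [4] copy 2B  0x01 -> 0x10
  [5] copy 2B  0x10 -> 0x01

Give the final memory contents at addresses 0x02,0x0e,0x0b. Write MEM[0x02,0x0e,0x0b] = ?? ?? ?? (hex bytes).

D0: mem[0x08..0x0b] <- [57 4e 9c 4a]
D1: mem[0x0f..0x11] <- [4a 72 79]
D2: mem[0x11..0x12] <- [8f 57]
D3: mem[0x0b..0x0c] <- [5e 2a]
D4: mem[0x10..0x11] <- [cd 5e]
D5: mem[0x01..0x02] <- [cd 5e]
query mem[0x02]=0x5e, mem[0x0e]=0x01, mem[0x0b]=0x5e

MEM[0x02,0x0e,0x0b] = 5e 01 5e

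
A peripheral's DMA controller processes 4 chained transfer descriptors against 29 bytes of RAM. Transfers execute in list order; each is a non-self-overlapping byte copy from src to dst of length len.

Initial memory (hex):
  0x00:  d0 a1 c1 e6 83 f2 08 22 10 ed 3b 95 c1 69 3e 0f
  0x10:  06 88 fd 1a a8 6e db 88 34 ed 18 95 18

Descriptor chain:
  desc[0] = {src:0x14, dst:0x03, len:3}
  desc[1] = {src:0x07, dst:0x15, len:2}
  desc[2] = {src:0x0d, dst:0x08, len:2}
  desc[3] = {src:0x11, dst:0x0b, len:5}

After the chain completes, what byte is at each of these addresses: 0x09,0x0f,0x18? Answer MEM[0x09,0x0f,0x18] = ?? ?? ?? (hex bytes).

D0: mem[0x03..0x05] <- [a8 6e db]
D1: mem[0x15..0x16] <- [22 10]
D2: mem[0x08..0x09] <- [69 3e]
D3: mem[0x0b..0x0f] <- [88 fd 1a a8 22]
query mem[0x09]=0x3e, mem[0x0f]=0x22, mem[0x18]=0x34

MEM[0x09,0x0f,0x18] = 3e 22 34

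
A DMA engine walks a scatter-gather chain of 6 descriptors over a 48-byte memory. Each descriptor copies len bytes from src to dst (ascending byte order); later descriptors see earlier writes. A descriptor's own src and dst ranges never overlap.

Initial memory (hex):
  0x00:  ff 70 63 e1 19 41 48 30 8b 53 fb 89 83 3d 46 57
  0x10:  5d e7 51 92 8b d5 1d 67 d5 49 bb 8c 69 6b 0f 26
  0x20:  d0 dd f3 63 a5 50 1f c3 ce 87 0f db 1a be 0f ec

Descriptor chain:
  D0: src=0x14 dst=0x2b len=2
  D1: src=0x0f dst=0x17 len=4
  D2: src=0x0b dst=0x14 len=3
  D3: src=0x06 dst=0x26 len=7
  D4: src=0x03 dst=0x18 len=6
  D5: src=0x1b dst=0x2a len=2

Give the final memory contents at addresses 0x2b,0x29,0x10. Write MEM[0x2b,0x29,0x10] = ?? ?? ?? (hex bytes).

[0] 0x14->0x2b len=2 : 8b d5
[1] 0x0f->0x17 len=4 : 57 5d e7 51
[2] 0x0b->0x14 len=3 : 89 83 3d
[3] 0x06->0x26 len=7 : 48 30 8b 53 fb 89 83
[4] 0x03->0x18 len=6 : e1 19 41 48 30 8b
[5] 0x1b->0x2a len=2 : 48 30
query mem[0x2b]=0x30, mem[0x29]=0x53, mem[0x10]=0x5d

MEM[0x2b,0x29,0x10] = 30 53 5d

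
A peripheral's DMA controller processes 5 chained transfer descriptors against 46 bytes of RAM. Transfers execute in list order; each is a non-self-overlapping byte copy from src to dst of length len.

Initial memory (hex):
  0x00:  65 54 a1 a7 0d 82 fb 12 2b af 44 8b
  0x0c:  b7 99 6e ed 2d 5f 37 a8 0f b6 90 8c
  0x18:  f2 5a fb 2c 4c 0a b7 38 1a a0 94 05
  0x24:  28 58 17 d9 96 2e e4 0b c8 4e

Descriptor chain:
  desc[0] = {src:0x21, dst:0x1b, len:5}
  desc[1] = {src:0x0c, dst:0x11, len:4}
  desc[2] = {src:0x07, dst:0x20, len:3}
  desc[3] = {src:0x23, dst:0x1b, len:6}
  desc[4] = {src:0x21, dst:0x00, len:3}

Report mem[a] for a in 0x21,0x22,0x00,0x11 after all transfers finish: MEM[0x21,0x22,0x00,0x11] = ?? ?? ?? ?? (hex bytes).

D0: mem[0x1b..0x1f] <- [a0 94 05 28 58]
D1: mem[0x11..0x14] <- [b7 99 6e ed]
D2: mem[0x20..0x22] <- [12 2b af]
D3: mem[0x1b..0x20] <- [05 28 58 17 d9 96]
D4: mem[0x00..0x02] <- [2b af 05]
query mem[0x21]=0x2b, mem[0x22]=0xaf, mem[0x00]=0x2b, mem[0x11]=0xb7

MEM[0x21,0x22,0x00,0x11] = 2b af 2b b7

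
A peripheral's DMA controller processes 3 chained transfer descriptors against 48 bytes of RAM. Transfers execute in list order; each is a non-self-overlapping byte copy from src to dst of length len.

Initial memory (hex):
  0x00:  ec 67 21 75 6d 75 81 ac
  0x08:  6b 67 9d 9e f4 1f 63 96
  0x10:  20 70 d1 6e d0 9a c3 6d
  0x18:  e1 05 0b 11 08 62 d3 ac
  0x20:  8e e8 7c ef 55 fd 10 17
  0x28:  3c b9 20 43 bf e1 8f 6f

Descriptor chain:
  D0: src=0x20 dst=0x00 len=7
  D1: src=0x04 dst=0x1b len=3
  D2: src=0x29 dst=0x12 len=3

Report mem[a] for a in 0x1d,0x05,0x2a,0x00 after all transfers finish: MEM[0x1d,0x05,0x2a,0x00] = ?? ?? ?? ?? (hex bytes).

MEM[0x1d,0x05,0x2a,0x00] = 10 fd 20 8e

#0 dst[0x00+7] := {0x8e,0xe8,0x7c,0xef,0x55,0xfd,0x10}
#1 dst[0x1b+3] := {0x55,0xfd,0x10}
#2 dst[0x12+3] := {0xb9,0x20,0x43}
query mem[0x1d]=0x10, mem[0x05]=0xfd, mem[0x2a]=0x20, mem[0x00]=0x8e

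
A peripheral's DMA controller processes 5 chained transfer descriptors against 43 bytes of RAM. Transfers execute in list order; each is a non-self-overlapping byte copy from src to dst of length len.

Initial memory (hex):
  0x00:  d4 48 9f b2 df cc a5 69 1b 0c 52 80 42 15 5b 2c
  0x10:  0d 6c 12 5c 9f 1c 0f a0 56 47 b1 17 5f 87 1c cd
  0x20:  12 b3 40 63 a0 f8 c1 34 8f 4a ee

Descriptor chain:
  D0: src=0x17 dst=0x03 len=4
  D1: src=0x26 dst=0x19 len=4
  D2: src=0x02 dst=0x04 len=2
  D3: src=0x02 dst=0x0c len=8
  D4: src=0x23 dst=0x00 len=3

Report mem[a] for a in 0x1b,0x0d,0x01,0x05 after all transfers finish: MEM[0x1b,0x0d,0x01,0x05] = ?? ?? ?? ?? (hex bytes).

MEM[0x1b,0x0d,0x01,0x05] = 8f a0 a0 a0

[0] 0x17->0x03 len=4 : a0 56 47 b1
[1] 0x26->0x19 len=4 : c1 34 8f 4a
[2] 0x02->0x04 len=2 : 9f a0
[3] 0x02->0x0c len=8 : 9f a0 9f a0 b1 69 1b 0c
[4] 0x23->0x00 len=3 : 63 a0 f8
query mem[0x1b]=0x8f, mem[0x0d]=0xa0, mem[0x01]=0xa0, mem[0x05]=0xa0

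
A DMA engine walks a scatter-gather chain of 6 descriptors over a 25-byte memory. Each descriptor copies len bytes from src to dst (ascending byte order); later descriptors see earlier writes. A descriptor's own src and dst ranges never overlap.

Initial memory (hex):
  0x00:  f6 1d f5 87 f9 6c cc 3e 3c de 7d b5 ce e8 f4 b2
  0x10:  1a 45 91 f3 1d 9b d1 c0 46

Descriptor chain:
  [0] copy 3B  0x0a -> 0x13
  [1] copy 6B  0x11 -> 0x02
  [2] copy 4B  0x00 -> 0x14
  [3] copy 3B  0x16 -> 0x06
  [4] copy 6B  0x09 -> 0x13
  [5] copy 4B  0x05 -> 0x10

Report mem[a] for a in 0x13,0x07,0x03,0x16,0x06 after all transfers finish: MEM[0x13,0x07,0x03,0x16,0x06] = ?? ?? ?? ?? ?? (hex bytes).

MEM[0x13,0x07,0x03,0x16,0x06] = 46 91 91 ce 45

[0] 0x0a->0x13 len=3 : 7d b5 ce
[1] 0x11->0x02 len=6 : 45 91 7d b5 ce d1
[2] 0x00->0x14 len=4 : f6 1d 45 91
[3] 0x16->0x06 len=3 : 45 91 46
[4] 0x09->0x13 len=6 : de 7d b5 ce e8 f4
[5] 0x05->0x10 len=4 : b5 45 91 46
query mem[0x13]=0x46, mem[0x07]=0x91, mem[0x03]=0x91, mem[0x16]=0xce, mem[0x06]=0x45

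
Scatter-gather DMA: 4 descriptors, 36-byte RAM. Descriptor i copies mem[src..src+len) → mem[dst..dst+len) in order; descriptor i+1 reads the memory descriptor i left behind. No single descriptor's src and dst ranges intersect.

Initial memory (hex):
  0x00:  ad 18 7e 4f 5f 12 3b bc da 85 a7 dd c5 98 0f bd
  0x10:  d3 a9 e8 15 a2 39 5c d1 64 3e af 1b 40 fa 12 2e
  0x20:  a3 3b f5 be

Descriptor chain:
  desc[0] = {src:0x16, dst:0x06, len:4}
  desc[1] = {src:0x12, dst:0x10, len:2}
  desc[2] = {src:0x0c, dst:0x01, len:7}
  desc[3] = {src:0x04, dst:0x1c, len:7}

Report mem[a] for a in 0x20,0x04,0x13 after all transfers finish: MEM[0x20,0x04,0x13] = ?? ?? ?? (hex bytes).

MEM[0x20,0x04,0x13] = 64 bd 15

D0: mem[0x06..0x09] <- [5c d1 64 3e]
D1: mem[0x10..0x11] <- [e8 15]
D2: mem[0x01..0x07] <- [c5 98 0f bd e8 15 e8]
D3: mem[0x1c..0x22] <- [bd e8 15 e8 64 3e a7]
query mem[0x20]=0x64, mem[0x04]=0xbd, mem[0x13]=0x15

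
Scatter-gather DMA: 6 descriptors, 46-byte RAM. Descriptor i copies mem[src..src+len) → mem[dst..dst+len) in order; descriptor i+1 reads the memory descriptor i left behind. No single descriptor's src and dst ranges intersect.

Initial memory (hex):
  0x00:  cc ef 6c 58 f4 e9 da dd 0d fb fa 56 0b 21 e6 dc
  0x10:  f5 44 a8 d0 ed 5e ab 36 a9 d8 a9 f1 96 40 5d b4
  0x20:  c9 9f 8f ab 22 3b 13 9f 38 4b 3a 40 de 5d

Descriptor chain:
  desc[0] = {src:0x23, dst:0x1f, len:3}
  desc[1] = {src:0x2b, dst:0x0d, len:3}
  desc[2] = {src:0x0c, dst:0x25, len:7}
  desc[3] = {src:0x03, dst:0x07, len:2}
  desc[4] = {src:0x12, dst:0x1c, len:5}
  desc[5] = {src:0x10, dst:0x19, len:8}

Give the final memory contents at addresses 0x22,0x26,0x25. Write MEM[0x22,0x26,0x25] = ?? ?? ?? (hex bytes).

MEM[0x22,0x26,0x25] = 8f 40 0b

#0 dst[0x1f+3] := {0xab,0x22,0x3b}
#1 dst[0x0d+3] := {0x40,0xde,0x5d}
#2 dst[0x25+7] := {0x0b,0x40,0xde,0x5d,0xf5,0x44,0xa8}
#3 dst[0x07+2] := {0x58,0xf4}
#4 dst[0x1c+5] := {0xa8,0xd0,0xed,0x5e,0xab}
#5 dst[0x19+8] := {0xf5,0x44,0xa8,0xd0,0xed,0x5e,0xab,0x36}
query mem[0x22]=0x8f, mem[0x26]=0x40, mem[0x25]=0x0b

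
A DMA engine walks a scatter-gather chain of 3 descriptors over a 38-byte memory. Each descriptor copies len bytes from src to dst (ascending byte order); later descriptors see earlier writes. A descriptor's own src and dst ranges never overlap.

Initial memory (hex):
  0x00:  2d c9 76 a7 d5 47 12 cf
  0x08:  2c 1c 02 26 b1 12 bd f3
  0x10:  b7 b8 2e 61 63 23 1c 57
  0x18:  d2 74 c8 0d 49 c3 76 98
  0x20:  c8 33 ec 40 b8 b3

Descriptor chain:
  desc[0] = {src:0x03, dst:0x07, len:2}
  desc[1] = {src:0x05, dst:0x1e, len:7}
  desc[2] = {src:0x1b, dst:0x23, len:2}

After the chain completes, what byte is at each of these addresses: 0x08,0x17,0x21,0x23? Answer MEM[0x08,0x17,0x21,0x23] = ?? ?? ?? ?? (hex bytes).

D0: mem[0x07..0x08] <- [a7 d5]
D1: mem[0x1e..0x24] <- [47 12 a7 d5 1c 02 26]
D2: mem[0x23..0x24] <- [0d 49]
query mem[0x08]=0xd5, mem[0x17]=0x57, mem[0x21]=0xd5, mem[0x23]=0x0d

MEM[0x08,0x17,0x21,0x23] = d5 57 d5 0d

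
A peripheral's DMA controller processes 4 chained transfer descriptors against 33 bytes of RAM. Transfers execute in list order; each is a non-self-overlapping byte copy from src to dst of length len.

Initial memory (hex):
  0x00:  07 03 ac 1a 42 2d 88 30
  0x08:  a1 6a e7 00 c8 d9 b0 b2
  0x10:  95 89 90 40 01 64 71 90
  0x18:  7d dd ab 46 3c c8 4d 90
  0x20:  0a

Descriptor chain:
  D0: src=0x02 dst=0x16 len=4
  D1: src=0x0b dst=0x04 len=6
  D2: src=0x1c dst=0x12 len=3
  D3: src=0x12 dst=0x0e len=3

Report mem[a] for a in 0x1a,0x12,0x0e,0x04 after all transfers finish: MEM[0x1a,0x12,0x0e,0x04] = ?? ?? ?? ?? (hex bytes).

MEM[0x1a,0x12,0x0e,0x04] = ab 3c 3c 00

  after D0: wrote 4B at 0x16 = ac1a422d
  after D1: wrote 6B at 0x04 = 00c8d9b0b295
  after D2: wrote 3B at 0x12 = 3cc84d
  after D3: wrote 3B at 0x0e = 3cc84d
query mem[0x1a]=0xab, mem[0x12]=0x3c, mem[0x0e]=0x3c, mem[0x04]=0x00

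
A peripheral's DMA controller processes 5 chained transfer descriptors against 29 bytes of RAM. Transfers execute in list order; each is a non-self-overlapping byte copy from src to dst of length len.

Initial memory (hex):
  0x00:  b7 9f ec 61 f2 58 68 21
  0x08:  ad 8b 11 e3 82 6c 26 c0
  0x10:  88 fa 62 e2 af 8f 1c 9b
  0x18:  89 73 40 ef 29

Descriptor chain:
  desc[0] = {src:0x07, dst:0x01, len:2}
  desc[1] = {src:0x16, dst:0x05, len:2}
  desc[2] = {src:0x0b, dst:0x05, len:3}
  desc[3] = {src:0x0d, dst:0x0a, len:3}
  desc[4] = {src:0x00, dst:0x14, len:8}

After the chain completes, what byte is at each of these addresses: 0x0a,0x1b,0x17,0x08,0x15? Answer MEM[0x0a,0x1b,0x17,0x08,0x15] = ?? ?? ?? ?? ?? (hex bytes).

#0 dst[0x01+2] := {0x21,0xad}
#1 dst[0x05+2] := {0x1c,0x9b}
#2 dst[0x05+3] := {0xe3,0x82,0x6c}
#3 dst[0x0a+3] := {0x6c,0x26,0xc0}
#4 dst[0x14+8] := {0xb7,0x21,0xad,0x61,0xf2,0xe3,0x82,0x6c}
query mem[0x0a]=0x6c, mem[0x1b]=0x6c, mem[0x17]=0x61, mem[0x08]=0xad, mem[0x15]=0x21

MEM[0x0a,0x1b,0x17,0x08,0x15] = 6c 6c 61 ad 21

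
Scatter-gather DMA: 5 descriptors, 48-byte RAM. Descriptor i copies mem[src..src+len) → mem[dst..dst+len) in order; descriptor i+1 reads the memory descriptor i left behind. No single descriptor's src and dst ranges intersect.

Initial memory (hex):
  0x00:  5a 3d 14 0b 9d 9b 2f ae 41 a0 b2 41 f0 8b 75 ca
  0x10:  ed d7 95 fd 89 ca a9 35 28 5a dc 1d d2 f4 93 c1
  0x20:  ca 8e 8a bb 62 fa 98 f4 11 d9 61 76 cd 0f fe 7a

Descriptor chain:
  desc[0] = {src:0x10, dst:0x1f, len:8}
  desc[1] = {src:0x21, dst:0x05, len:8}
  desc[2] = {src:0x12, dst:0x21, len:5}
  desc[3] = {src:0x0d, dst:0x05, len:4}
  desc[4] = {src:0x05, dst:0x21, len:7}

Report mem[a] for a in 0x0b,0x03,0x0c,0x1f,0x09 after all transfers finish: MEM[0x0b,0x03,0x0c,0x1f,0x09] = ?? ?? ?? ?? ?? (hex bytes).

D0: mem[0x1f..0x26] <- [ed d7 95 fd 89 ca a9 35]
D1: mem[0x05..0x0c] <- [95 fd 89 ca a9 35 f4 11]
D2: mem[0x21..0x25] <- [95 fd 89 ca a9]
D3: mem[0x05..0x08] <- [8b 75 ca ed]
D4: mem[0x21..0x27] <- [8b 75 ca ed a9 35 f4]
query mem[0x0b]=0xf4, mem[0x03]=0x0b, mem[0x0c]=0x11, mem[0x1f]=0xed, mem[0x09]=0xa9

MEM[0x0b,0x03,0x0c,0x1f,0x09] = f4 0b 11 ed a9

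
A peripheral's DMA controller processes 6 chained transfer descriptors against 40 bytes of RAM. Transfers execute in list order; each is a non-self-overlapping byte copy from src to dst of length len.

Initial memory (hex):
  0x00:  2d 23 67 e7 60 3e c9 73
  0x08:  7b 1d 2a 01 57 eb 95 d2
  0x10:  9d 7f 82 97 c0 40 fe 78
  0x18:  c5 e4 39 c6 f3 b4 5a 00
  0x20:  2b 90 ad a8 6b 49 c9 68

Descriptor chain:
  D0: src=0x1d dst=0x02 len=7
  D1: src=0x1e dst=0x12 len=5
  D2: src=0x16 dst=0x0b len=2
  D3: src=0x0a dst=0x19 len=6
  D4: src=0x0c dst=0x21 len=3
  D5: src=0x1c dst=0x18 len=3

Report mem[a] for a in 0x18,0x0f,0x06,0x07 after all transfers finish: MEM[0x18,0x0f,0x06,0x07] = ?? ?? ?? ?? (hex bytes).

  after D0: wrote 7B at 0x02 = b45a002b90ada8
  after D1: wrote 5B at 0x12 = 5a002b90ad
  after D2: wrote 2B at 0x0b = ad78
  after D3: wrote 6B at 0x19 = 2aad78eb95d2
  after D4: wrote 3B at 0x21 = 78eb95
  after D5: wrote 3B at 0x18 = eb95d2
query mem[0x18]=0xeb, mem[0x0f]=0xd2, mem[0x06]=0x90, mem[0x07]=0xad

MEM[0x18,0x0f,0x06,0x07] = eb d2 90 ad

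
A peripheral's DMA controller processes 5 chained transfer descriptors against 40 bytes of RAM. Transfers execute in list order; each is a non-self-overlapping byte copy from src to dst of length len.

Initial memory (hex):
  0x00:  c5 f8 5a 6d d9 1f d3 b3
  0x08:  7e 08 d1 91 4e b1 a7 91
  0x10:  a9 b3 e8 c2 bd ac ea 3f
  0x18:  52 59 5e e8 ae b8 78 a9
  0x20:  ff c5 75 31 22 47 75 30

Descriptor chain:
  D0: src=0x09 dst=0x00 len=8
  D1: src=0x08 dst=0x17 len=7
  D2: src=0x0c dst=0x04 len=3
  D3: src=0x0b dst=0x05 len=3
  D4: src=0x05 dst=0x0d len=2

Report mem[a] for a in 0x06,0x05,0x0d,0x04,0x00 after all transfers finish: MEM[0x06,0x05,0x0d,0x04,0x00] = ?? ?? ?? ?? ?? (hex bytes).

MEM[0x06,0x05,0x0d,0x04,0x00] = 4e 91 91 4e 08

  after D0: wrote 8B at 0x00 = 08d1914eb1a791a9
  after D1: wrote 7B at 0x17 = 7e08d1914eb1a7
  after D2: wrote 3B at 0x04 = 4eb1a7
  after D3: wrote 3B at 0x05 = 914eb1
  after D4: wrote 2B at 0x0d = 914e
query mem[0x06]=0x4e, mem[0x05]=0x91, mem[0x0d]=0x91, mem[0x04]=0x4e, mem[0x00]=0x08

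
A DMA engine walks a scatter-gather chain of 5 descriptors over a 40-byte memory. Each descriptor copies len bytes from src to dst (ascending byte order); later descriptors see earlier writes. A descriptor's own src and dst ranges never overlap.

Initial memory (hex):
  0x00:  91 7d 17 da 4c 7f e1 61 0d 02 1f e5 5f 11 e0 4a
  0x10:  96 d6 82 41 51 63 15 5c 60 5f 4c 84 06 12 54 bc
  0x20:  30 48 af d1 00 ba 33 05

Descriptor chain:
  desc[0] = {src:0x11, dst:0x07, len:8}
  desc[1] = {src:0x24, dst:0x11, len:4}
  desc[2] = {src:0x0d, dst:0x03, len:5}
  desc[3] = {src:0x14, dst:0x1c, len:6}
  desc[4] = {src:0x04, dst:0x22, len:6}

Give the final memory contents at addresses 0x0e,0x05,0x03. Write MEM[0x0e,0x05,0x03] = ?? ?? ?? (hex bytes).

MEM[0x0e,0x05,0x03] = 60 4a 5c

  after D0: wrote 8B at 0x07 = d682415163155c60
  after D1: wrote 4B at 0x11 = 00ba3305
  after D2: wrote 5B at 0x03 = 5c604a9600
  after D3: wrote 6B at 0x1c = 0563155c605f
  after D4: wrote 6B at 0x22 = 604a96008241
query mem[0x0e]=0x60, mem[0x05]=0x4a, mem[0x03]=0x5c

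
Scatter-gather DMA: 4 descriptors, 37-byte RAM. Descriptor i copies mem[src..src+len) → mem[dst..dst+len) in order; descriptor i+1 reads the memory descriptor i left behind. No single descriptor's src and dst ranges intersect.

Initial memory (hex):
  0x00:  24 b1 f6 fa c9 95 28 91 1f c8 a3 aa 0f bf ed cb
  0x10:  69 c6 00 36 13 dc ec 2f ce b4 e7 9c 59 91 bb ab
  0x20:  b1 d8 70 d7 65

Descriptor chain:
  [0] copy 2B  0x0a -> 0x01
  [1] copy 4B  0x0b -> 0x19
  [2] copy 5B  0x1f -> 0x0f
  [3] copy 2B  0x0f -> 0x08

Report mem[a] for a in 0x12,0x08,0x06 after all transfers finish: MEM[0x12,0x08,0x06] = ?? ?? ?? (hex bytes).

[0] 0x0a->0x01 len=2 : a3 aa
[1] 0x0b->0x19 len=4 : aa 0f bf ed
[2] 0x1f->0x0f len=5 : ab b1 d8 70 d7
[3] 0x0f->0x08 len=2 : ab b1
query mem[0x12]=0x70, mem[0x08]=0xab, mem[0x06]=0x28

MEM[0x12,0x08,0x06] = 70 ab 28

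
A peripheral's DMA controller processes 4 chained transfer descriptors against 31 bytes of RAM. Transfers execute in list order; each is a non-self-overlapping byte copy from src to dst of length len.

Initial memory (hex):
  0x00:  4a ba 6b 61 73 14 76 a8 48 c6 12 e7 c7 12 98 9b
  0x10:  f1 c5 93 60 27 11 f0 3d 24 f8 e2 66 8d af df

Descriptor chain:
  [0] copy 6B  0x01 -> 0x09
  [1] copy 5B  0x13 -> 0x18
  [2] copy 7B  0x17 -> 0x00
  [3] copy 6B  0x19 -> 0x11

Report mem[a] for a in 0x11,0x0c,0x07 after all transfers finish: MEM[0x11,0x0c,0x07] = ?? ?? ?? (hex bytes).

  after D0: wrote 6B at 0x09 = ba6b61731476
  after D1: wrote 5B at 0x18 = 602711f03d
  after D2: wrote 7B at 0x00 = 3d602711f03daf
  after D3: wrote 6B at 0x11 = 2711f03dafdf
query mem[0x11]=0x27, mem[0x0c]=0x73, mem[0x07]=0xa8

MEM[0x11,0x0c,0x07] = 27 73 a8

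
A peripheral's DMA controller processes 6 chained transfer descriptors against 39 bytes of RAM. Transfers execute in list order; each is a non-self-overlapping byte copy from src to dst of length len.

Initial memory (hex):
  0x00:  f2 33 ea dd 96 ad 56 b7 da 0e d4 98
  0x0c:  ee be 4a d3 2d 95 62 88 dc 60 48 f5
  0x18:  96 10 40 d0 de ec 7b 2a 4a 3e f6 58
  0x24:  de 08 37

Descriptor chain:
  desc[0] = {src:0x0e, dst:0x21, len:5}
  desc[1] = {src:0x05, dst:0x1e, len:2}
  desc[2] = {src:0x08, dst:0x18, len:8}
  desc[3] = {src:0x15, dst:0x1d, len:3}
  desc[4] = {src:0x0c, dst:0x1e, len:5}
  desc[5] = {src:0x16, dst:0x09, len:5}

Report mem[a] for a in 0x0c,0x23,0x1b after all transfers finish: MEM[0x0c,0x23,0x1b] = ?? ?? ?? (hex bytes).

[0] 0x0e->0x21 len=5 : 4a d3 2d 95 62
[1] 0x05->0x1e len=2 : ad 56
[2] 0x08->0x18 len=8 : da 0e d4 98 ee be 4a d3
[3] 0x15->0x1d len=3 : 60 48 f5
[4] 0x0c->0x1e len=5 : ee be 4a d3 2d
[5] 0x16->0x09 len=5 : 48 f5 da 0e d4
query mem[0x0c]=0x0e, mem[0x23]=0x2d, mem[0x1b]=0x98

MEM[0x0c,0x23,0x1b] = 0e 2d 98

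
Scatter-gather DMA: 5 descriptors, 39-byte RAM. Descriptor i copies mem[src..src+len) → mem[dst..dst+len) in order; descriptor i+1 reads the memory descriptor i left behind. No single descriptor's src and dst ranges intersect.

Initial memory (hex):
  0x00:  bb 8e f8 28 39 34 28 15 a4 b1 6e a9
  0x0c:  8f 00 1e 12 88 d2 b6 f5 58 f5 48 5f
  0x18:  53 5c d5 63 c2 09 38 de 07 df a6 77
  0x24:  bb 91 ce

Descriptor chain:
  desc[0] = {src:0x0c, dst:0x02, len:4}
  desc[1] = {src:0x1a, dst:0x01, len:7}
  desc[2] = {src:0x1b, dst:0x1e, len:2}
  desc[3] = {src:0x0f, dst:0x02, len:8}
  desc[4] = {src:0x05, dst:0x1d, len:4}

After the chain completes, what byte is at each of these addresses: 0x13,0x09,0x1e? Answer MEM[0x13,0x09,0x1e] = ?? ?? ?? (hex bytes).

MEM[0x13,0x09,0x1e] = f5 48 f5

#0 dst[0x02+4] := {0x8f,0x00,0x1e,0x12}
#1 dst[0x01+7] := {0xd5,0x63,0xc2,0x09,0x38,0xde,0x07}
#2 dst[0x1e+2] := {0x63,0xc2}
#3 dst[0x02+8] := {0x12,0x88,0xd2,0xb6,0xf5,0x58,0xf5,0x48}
#4 dst[0x1d+4] := {0xb6,0xf5,0x58,0xf5}
query mem[0x13]=0xf5, mem[0x09]=0x48, mem[0x1e]=0xf5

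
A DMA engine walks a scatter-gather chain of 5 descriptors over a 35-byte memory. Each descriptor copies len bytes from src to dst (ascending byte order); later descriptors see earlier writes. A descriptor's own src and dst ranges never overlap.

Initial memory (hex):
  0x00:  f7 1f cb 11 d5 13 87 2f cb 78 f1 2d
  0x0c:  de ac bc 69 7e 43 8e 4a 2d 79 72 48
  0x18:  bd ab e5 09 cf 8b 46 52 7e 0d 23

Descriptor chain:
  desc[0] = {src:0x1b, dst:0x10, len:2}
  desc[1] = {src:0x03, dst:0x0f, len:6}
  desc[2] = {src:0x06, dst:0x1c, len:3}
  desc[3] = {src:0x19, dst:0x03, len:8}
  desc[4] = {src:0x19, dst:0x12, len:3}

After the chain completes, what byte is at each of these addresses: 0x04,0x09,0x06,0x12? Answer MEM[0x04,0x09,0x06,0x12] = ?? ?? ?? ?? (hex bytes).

#0 dst[0x10+2] := {0x09,0xcf}
#1 dst[0x0f+6] := {0x11,0xd5,0x13,0x87,0x2f,0xcb}
#2 dst[0x1c+3] := {0x87,0x2f,0xcb}
#3 dst[0x03+8] := {0xab,0xe5,0x09,0x87,0x2f,0xcb,0x52,0x7e}
#4 dst[0x12+3] := {0xab,0xe5,0x09}
query mem[0x04]=0xe5, mem[0x09]=0x52, mem[0x06]=0x87, mem[0x12]=0xab

MEM[0x04,0x09,0x06,0x12] = e5 52 87 ab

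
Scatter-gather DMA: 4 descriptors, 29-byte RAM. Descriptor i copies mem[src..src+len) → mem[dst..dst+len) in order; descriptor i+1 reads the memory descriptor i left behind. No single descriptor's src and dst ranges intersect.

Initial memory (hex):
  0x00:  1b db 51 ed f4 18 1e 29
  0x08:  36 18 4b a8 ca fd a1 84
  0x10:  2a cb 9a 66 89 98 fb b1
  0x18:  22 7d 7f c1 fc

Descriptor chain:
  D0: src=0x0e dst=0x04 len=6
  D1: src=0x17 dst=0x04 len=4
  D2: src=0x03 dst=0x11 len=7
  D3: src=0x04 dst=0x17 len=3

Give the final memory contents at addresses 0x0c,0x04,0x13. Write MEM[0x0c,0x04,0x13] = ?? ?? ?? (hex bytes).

  after D0: wrote 6B at 0x04 = a1842acb9a66
  after D1: wrote 4B at 0x04 = b1227d7f
  after D2: wrote 7B at 0x11 = edb1227d7f9a66
  after D3: wrote 3B at 0x17 = b1227d
query mem[0x0c]=0xca, mem[0x04]=0xb1, mem[0x13]=0x22

MEM[0x0c,0x04,0x13] = ca b1 22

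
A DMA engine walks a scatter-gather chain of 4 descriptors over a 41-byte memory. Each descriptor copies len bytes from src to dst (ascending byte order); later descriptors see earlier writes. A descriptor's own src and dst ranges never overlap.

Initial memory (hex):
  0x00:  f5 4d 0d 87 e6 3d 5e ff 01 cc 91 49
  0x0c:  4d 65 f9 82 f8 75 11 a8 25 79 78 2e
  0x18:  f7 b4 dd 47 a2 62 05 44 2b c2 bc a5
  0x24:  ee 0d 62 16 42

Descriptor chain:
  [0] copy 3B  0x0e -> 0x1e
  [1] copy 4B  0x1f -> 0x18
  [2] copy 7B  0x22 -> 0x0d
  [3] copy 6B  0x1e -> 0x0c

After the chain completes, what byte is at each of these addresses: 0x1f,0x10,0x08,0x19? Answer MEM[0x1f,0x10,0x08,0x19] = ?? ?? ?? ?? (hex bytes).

MEM[0x1f,0x10,0x08,0x19] = 82 bc 01 f8

#0 dst[0x1e+3] := {0xf9,0x82,0xf8}
#1 dst[0x18+4] := {0x82,0xf8,0xc2,0xbc}
#2 dst[0x0d+7] := {0xbc,0xa5,0xee,0x0d,0x62,0x16,0x42}
#3 dst[0x0c+6] := {0xf9,0x82,0xf8,0xc2,0xbc,0xa5}
query mem[0x1f]=0x82, mem[0x10]=0xbc, mem[0x08]=0x01, mem[0x19]=0xf8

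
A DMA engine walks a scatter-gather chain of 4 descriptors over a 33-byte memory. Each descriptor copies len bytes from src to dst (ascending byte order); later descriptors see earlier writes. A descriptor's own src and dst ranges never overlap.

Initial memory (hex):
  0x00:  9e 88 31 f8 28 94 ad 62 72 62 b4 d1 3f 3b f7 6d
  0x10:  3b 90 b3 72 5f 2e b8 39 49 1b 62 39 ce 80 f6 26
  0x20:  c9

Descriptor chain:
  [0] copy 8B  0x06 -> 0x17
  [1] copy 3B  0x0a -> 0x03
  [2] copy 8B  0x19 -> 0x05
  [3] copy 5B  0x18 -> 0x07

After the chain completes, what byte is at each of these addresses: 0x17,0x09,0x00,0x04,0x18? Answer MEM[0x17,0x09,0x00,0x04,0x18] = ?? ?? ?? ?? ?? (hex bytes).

D0: mem[0x17..0x1e] <- [ad 62 72 62 b4 d1 3f 3b]
D1: mem[0x03..0x05] <- [b4 d1 3f]
D2: mem[0x05..0x0c] <- [72 62 b4 d1 3f 3b 26 c9]
D3: mem[0x07..0x0b] <- [62 72 62 b4 d1]
query mem[0x17]=0xad, mem[0x09]=0x62, mem[0x00]=0x9e, mem[0x04]=0xd1, mem[0x18]=0x62

MEM[0x17,0x09,0x00,0x04,0x18] = ad 62 9e d1 62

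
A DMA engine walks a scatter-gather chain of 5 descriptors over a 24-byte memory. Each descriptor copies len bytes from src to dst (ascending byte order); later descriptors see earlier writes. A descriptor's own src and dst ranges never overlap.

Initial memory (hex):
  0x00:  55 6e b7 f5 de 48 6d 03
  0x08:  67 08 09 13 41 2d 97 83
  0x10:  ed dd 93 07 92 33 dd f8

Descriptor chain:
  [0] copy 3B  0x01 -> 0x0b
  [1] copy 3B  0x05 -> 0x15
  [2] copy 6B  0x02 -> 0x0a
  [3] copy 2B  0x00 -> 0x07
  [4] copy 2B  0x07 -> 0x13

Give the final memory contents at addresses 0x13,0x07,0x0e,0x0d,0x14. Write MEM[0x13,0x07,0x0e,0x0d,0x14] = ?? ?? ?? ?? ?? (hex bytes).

MEM[0x13,0x07,0x0e,0x0d,0x14] = 55 55 6d 48 6e

  after D0: wrote 3B at 0x0b = 6eb7f5
  after D1: wrote 3B at 0x15 = 486d03
  after D2: wrote 6B at 0x0a = b7f5de486d03
  after D3: wrote 2B at 0x07 = 556e
  after D4: wrote 2B at 0x13 = 556e
query mem[0x13]=0x55, mem[0x07]=0x55, mem[0x0e]=0x6d, mem[0x0d]=0x48, mem[0x14]=0x6e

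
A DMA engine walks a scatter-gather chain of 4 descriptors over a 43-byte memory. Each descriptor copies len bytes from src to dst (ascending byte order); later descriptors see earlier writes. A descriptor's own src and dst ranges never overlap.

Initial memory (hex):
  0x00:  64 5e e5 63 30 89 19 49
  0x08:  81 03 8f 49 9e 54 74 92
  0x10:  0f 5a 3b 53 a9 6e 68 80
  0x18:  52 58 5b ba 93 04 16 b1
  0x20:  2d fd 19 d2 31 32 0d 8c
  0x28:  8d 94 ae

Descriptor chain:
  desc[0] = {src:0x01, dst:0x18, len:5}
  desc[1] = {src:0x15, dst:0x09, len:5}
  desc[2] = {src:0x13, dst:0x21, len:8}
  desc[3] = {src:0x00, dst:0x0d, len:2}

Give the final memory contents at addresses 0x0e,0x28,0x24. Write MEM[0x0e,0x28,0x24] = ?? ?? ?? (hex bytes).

[0] 0x01->0x18 len=5 : 5e e5 63 30 89
[1] 0x15->0x09 len=5 : 6e 68 80 5e e5
[2] 0x13->0x21 len=8 : 53 a9 6e 68 80 5e e5 63
[3] 0x00->0x0d len=2 : 64 5e
query mem[0x0e]=0x5e, mem[0x28]=0x63, mem[0x24]=0x68

MEM[0x0e,0x28,0x24] = 5e 63 68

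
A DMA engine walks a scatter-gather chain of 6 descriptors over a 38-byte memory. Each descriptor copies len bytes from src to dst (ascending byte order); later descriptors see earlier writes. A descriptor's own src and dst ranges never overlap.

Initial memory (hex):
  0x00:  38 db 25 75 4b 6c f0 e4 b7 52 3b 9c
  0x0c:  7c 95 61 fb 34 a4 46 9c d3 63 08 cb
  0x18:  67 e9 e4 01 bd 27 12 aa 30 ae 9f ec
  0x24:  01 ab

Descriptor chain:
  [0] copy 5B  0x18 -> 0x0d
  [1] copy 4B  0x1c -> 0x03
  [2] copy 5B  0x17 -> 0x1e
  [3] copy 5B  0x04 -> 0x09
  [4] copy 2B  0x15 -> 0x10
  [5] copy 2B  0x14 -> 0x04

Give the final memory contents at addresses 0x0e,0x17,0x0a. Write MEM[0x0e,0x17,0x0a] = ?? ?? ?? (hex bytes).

[0] 0x18->0x0d len=5 : 67 e9 e4 01 bd
[1] 0x1c->0x03 len=4 : bd 27 12 aa
[2] 0x17->0x1e len=5 : cb 67 e9 e4 01
[3] 0x04->0x09 len=5 : 27 12 aa e4 b7
[4] 0x15->0x10 len=2 : 63 08
[5] 0x14->0x04 len=2 : d3 63
query mem[0x0e]=0xe9, mem[0x17]=0xcb, mem[0x0a]=0x12

MEM[0x0e,0x17,0x0a] = e9 cb 12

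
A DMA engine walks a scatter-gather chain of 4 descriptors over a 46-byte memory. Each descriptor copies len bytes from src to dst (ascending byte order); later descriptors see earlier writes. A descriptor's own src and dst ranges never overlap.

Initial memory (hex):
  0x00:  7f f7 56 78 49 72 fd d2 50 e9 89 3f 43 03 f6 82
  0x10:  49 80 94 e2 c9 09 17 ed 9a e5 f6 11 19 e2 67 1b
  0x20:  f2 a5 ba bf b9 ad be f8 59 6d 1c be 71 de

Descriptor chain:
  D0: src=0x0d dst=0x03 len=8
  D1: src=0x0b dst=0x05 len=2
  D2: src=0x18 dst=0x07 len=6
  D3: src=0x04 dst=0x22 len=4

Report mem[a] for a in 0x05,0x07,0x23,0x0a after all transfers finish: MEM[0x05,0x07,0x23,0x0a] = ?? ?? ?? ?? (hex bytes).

MEM[0x05,0x07,0x23,0x0a] = 3f 9a 3f 11

  after D0: wrote 8B at 0x03 = 03f682498094e2c9
  after D1: wrote 2B at 0x05 = 3f43
  after D2: wrote 6B at 0x07 = 9ae5f61119e2
  after D3: wrote 4B at 0x22 = f63f439a
query mem[0x05]=0x3f, mem[0x07]=0x9a, mem[0x23]=0x3f, mem[0x0a]=0x11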